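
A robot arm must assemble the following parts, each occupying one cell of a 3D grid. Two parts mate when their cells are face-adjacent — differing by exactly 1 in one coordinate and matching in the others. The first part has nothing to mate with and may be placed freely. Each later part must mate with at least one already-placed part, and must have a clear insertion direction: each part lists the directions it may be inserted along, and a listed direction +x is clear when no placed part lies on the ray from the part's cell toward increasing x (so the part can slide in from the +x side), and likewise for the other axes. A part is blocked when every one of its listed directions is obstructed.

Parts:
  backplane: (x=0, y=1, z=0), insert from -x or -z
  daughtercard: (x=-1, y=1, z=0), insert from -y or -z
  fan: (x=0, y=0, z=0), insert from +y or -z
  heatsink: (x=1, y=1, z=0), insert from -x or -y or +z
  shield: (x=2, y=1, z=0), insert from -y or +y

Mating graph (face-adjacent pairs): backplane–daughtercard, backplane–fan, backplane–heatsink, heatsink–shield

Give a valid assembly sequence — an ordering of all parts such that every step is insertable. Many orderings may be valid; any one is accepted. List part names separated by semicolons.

1. backplane@(0, 1, 0) [-x clear] — {backplane}
2. fan@(0, 0, 0) [-z clear] — {backplane, fan}
3. daughtercard@(-1, 1, 0) [-y clear] — {backplane, daughtercard, fan}
4. heatsink@(1, 1, 0) [-y clear] — {backplane, daughtercard, fan, heatsink}
5. shield@(2, 1, 0) [-y clear] — {backplane, daughtercard, fan, heatsink, shield}

backplane; fan; daughtercard; heatsink; shield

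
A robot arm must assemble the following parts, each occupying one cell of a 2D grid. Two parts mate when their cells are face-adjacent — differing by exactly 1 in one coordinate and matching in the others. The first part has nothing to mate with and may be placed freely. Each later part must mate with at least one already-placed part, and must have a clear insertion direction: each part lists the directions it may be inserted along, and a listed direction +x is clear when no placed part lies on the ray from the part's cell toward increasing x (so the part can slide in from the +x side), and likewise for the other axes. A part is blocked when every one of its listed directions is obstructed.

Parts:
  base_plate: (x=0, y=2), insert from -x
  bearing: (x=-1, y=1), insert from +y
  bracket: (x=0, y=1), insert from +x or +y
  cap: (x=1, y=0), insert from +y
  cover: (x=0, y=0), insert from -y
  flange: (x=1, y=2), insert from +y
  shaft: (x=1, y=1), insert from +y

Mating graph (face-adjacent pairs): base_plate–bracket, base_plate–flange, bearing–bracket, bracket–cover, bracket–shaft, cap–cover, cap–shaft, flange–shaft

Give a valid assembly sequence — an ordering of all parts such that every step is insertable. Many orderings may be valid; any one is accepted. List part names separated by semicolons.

bearing; bracket; cover; cap; base_plate; shaft; flange

1. bearing@(-1, 1) [+y clear] — {bearing}
2. bracket@(0, 1) [+x clear] — {bearing, bracket}
3. cover@(0, 0) [-y clear] — {bearing, bracket, cover}
4. cap@(1, 0) [+y clear] — {bearing, bracket, cap, cover}
5. base_plate@(0, 2) [-x clear] — {base_plate, bearing, bracket, cap, cover}
6. shaft@(1, 1) [+y clear] — {base_plate, bearing, bracket, cap, cover, shaft}
7. flange@(1, 2) [+y clear] — {base_plate, bearing, bracket, cap, cover, flange, shaft}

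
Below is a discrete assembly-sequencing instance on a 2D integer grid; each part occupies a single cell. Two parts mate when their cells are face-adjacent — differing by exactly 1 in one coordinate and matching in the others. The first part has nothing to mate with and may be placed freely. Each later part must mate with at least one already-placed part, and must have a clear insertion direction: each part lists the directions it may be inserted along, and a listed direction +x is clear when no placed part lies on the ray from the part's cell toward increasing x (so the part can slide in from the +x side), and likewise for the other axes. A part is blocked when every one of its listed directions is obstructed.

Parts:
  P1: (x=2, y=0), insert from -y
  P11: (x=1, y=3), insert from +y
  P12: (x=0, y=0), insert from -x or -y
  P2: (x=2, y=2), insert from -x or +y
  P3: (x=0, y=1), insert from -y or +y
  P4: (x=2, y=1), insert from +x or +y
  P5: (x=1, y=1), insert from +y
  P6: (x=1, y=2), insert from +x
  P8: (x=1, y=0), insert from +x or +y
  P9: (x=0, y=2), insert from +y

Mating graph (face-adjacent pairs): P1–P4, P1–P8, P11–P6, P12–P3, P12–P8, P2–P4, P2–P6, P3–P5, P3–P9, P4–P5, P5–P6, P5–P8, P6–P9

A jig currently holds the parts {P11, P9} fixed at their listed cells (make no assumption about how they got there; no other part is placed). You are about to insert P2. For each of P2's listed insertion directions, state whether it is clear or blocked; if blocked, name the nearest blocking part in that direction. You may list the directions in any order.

+y: clear; -x: blocked by P9

-x: nearest on ray is P9@(0, 2) ⇒ blocked
+y: ray from P2(2, 2) has no placed part ⇒ clear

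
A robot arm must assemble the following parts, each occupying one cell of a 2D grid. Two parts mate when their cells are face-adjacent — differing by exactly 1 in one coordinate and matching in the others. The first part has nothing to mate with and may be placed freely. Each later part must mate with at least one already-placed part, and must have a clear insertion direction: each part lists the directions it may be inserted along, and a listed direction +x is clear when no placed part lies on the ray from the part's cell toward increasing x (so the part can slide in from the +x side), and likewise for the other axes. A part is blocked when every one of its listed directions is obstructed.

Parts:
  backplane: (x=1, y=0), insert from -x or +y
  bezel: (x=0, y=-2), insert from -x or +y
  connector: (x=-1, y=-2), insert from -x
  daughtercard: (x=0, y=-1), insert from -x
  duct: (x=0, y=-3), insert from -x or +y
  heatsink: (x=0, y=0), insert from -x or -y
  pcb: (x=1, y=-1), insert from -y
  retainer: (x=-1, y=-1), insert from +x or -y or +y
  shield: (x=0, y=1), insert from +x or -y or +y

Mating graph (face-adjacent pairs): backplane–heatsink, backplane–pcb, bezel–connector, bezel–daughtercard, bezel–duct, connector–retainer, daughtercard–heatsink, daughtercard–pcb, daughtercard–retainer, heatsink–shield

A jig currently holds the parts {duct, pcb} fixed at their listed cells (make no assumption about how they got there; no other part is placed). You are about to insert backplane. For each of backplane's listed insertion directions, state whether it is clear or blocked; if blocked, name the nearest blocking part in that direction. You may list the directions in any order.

+y: clear; -x: clear

-x: ray from backplane(1, 0) has no placed part ⇒ clear
+y: ray from backplane(1, 0) has no placed part ⇒ clear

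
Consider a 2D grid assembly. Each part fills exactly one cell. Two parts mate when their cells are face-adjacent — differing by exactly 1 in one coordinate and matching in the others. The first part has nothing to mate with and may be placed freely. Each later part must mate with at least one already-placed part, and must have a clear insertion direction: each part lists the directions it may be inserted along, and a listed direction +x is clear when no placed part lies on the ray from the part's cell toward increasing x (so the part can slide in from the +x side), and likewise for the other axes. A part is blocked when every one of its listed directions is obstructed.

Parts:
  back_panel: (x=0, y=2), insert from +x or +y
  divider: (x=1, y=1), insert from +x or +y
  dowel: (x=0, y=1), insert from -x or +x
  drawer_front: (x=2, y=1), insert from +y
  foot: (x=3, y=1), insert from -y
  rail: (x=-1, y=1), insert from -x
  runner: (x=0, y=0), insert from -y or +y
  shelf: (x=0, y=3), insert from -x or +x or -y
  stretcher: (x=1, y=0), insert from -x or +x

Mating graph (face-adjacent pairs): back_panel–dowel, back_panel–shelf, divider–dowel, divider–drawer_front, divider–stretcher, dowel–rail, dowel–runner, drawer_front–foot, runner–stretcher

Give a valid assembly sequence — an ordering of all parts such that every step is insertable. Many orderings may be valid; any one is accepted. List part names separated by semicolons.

back_panel; dowel; divider; runner; shelf; rail; stretcher; drawer_front; foot

1. back_panel@(0, 2) [+x clear] — {back_panel}
2. dowel@(0, 1) [-x clear] — {back_panel, dowel}
3. divider@(1, 1) [+x clear] — {back_panel, divider, dowel}
4. runner@(0, 0) [-y clear] — {back_panel, divider, dowel, runner}
5. shelf@(0, 3) [-x clear] — {back_panel, divider, dowel, runner, shelf}
6. rail@(-1, 1) [-x clear] — {back_panel, divider, dowel, rail, runner, shelf}
7. stretcher@(1, 0) [+x clear] — {back_panel, divider, dowel, rail, runner, shelf, stretcher}
8. drawer_front@(2, 1) [+y clear] — {back_panel, divider, dowel, drawer_front, rail, runner, shelf, stretcher}
9. foot@(3, 1) [-y clear] — {back_panel, divider, dowel, drawer_front, foot, rail, runner, shelf, stretcher}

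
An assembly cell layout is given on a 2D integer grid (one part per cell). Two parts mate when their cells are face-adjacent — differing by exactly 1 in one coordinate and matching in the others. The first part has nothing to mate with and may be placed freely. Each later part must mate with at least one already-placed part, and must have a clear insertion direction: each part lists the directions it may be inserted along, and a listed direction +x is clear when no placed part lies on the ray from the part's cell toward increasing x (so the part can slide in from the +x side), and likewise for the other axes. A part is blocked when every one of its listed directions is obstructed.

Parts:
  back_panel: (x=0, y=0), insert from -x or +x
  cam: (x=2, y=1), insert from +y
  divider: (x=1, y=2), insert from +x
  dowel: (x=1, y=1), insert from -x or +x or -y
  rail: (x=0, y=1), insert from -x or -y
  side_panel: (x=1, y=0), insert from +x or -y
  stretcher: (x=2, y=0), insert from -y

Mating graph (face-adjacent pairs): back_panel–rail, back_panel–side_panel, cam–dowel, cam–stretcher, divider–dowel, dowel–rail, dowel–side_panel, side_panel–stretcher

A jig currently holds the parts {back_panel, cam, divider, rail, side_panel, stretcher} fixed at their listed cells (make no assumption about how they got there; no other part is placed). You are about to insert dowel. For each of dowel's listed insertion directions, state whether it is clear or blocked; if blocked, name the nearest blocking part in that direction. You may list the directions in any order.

-x: nearest on ray is rail@(0, 1) ⇒ blocked
+x: nearest on ray is cam@(2, 1) ⇒ blocked
-y: nearest on ray is side_panel@(1, 0) ⇒ blocked

+x: blocked by cam; -x: blocked by rail; -y: blocked by side_panel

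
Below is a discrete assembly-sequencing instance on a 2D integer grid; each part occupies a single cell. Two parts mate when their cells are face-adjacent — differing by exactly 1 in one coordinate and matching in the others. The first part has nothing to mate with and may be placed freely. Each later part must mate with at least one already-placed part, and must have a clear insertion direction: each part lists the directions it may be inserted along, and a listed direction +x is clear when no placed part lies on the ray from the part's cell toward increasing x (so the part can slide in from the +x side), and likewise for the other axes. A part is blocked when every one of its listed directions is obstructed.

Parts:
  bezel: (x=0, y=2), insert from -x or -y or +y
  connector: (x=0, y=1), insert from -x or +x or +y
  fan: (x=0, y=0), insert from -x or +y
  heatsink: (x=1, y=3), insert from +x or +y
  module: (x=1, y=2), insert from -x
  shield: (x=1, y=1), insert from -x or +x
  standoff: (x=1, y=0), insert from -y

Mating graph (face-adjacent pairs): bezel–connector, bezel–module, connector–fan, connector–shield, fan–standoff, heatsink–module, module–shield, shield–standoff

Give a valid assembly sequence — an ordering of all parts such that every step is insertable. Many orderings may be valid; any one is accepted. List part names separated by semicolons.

1. standoff@(1, 0) [-y clear] — {standoff}
2. shield@(1, 1) [-x clear] — {shield, standoff}
3. connector@(0, 1) [-x clear] — {connector, shield, standoff}
4. module@(1, 2) [-x clear] — {connector, module, shield, standoff}
5. bezel@(0, 2) [-x clear] — {bezel, connector, module, shield, standoff}
6. heatsink@(1, 3) [+x clear] — {bezel, connector, heatsink, module, shield, standoff}
7. fan@(0, 0) [-x clear] — {bezel, connector, fan, heatsink, module, shield, standoff}

standoff; shield; connector; module; bezel; heatsink; fan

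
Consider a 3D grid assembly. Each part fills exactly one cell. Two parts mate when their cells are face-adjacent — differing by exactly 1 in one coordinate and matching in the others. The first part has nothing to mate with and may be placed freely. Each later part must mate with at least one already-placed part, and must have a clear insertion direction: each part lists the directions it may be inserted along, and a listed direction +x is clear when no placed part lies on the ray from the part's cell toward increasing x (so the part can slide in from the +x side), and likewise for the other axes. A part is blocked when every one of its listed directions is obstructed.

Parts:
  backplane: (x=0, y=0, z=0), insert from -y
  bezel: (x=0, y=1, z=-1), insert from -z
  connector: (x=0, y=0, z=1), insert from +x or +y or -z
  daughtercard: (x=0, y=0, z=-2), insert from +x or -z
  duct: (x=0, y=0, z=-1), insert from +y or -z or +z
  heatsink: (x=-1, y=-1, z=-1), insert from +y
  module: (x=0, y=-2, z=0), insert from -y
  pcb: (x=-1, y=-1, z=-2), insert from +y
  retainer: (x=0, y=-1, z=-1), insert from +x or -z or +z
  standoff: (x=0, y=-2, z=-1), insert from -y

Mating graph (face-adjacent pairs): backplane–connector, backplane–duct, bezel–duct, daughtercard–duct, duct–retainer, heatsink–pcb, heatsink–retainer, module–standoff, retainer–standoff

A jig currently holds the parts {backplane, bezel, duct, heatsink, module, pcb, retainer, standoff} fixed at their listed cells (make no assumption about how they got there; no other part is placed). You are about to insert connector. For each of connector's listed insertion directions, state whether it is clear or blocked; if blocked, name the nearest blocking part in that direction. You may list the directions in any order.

+x: clear; +y: clear; -z: blocked by backplane

+x: ray from connector(0, 0, 1) has no placed part ⇒ clear
+y: ray from connector(0, 0, 1) has no placed part ⇒ clear
-z: nearest on ray is backplane@(0, 0, 0) ⇒ blocked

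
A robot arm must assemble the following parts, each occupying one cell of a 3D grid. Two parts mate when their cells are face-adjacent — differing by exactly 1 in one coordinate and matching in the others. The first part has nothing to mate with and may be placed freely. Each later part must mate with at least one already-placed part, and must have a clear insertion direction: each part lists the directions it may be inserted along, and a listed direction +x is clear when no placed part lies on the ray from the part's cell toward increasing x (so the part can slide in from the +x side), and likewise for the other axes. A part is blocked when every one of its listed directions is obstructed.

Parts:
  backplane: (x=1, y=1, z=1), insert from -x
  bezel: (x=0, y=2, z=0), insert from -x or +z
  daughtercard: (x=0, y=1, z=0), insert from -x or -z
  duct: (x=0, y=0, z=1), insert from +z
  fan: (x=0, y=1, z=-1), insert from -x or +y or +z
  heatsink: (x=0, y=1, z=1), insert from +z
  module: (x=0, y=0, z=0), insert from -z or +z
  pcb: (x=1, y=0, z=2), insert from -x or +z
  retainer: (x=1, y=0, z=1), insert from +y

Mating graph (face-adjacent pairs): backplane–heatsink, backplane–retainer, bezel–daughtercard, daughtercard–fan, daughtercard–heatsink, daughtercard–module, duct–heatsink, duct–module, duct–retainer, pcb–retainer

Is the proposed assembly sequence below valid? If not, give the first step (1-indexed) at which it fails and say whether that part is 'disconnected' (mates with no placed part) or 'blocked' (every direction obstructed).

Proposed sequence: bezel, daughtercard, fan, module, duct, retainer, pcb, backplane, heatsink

Valid

1. bezel@(0, 2, 0) [-x clear] — {bezel}
2. daughtercard@(0, 1, 0) [-x clear] — {bezel, daughtercard}
3. fan@(0, 1, -1) [-x clear] — {bezel, daughtercard, fan}
4. module@(0, 0, 0) [-z clear] — {bezel, daughtercard, fan, module}
5. duct@(0, 0, 1) [+z clear] — {bezel, daughtercard, duct, fan, module}
6. retainer@(1, 0, 1) [+y clear] — {bezel, daughtercard, duct, fan, module, retainer}
7. pcb@(1, 0, 2) [-x clear] — {bezel, daughtercard, duct, fan, module, pcb, retainer}
8. backplane@(1, 1, 1) [-x clear] — {backplane, bezel, daughtercard, duct, fan, module, pcb, retainer}
9. heatsink@(0, 1, 1) [+z clear] — {backplane, bezel, daughtercard, duct, fan, heatsink, module, pcb, retainer}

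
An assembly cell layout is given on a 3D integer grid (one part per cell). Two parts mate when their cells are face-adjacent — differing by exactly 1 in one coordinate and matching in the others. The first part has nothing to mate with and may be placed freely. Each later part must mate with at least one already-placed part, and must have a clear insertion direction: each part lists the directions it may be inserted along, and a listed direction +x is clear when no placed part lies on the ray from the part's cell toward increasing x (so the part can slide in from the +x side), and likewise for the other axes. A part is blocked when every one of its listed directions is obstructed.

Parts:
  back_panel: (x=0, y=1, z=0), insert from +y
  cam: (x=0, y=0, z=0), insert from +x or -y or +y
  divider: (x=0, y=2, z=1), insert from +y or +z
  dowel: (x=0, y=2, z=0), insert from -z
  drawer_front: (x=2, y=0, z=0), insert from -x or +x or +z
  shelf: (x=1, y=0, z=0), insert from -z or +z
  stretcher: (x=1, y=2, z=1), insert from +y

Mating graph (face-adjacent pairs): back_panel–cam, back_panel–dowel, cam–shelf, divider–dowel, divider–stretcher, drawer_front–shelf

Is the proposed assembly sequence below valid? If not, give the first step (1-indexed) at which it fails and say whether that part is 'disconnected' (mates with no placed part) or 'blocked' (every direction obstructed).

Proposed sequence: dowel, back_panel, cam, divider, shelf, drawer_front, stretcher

1. dowel@(0, 2, 0) [-z clear] — {dowel}
2. back_panel@(0, 1, 0) — +y all obstructed ⇒ blocked

Invalid at step 2 (blocked)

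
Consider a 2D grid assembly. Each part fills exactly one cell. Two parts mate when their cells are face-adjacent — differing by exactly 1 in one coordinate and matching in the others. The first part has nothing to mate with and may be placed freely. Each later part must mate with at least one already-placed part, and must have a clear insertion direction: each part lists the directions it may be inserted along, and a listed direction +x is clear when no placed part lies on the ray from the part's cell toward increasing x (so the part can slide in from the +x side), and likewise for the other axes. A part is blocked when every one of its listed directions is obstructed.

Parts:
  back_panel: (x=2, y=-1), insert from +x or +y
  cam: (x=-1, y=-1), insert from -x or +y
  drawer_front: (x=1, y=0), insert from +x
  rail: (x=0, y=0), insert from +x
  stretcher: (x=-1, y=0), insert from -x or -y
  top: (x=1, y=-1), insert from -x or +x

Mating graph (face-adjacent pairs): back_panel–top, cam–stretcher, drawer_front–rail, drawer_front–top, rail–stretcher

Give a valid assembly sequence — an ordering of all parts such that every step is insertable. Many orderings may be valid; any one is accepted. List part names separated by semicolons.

cam; stretcher; rail; drawer_front; top; back_panel

1. cam@(-1, -1) [-x clear] — {cam}
2. stretcher@(-1, 0) [-x clear] — {cam, stretcher}
3. rail@(0, 0) [+x clear] — {cam, rail, stretcher}
4. drawer_front@(1, 0) [+x clear] — {cam, drawer_front, rail, stretcher}
5. top@(1, -1) [+x clear] — {cam, drawer_front, rail, stretcher, top}
6. back_panel@(2, -1) [+x clear] — {back_panel, cam, drawer_front, rail, stretcher, top}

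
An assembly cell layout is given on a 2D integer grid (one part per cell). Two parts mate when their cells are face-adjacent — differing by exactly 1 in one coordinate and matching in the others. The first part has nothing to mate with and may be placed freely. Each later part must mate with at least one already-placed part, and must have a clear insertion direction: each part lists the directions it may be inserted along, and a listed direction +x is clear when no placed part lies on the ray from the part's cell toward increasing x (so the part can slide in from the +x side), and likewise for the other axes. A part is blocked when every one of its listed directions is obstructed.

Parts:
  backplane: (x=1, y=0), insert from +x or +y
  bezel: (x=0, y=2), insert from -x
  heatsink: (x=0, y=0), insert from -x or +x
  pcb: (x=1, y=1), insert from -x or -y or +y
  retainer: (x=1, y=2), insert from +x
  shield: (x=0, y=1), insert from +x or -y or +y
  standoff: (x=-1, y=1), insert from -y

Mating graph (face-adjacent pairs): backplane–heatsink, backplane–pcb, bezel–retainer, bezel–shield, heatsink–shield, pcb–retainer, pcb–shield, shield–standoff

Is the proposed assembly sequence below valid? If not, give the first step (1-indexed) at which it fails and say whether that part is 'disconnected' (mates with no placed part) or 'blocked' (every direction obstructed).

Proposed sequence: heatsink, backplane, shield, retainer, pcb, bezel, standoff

Invalid at step 4 (disconnected)

1. heatsink@(0, 0) [-x clear] — {heatsink}
2. backplane@(1, 0) [+x clear] — {backplane, heatsink}
3. shield@(0, 1) [+x clear] — {backplane, heatsink, shield}
4. retainer@(1, 2) — no placed neighbour ⇒ disconnected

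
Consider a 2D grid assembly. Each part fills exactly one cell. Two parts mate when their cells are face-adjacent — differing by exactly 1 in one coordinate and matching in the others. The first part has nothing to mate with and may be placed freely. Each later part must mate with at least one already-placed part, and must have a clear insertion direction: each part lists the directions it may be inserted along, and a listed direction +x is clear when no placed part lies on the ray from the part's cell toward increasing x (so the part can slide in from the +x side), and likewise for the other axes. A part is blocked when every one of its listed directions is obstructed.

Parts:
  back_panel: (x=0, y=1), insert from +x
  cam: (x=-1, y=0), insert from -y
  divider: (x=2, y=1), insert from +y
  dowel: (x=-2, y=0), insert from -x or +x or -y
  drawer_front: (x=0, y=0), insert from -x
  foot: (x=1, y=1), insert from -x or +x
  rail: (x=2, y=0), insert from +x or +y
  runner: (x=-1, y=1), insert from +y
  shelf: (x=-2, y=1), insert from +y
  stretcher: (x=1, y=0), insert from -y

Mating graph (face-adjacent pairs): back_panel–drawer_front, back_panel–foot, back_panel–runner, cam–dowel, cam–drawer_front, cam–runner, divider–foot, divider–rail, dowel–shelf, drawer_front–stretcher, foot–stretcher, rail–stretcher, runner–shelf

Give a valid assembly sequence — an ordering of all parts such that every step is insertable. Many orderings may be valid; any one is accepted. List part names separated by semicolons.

1. back_panel@(0, 1) [+x clear] — {back_panel}
2. drawer_front@(0, 0) [-x clear] — {back_panel, drawer_front}
3. cam@(-1, 0) [-y clear] — {back_panel, cam, drawer_front}
4. foot@(1, 1) [+x clear] — {back_panel, cam, drawer_front, foot}
5. divider@(2, 1) [+y clear] — {back_panel, cam, divider, drawer_front, foot}
6. rail@(2, 0) [+x clear] — {back_panel, cam, divider, drawer_front, foot, rail}
7. stretcher@(1, 0) [-y clear] — {back_panel, cam, divider, drawer_front, foot, rail, stretcher}
8. runner@(-1, 1) [+y clear] — {back_panel, cam, divider, drawer_front, foot, rail, runner, stretcher}
9. shelf@(-2, 1) [+y clear] — {back_panel, cam, divider, drawer_front, foot, rail, runner, shelf, stretcher}
10. dowel@(-2, 0) [-x clear] — {back_panel, cam, divider, dowel, drawer_front, foot, rail, runner, shelf, stretcher}

back_panel; drawer_front; cam; foot; divider; rail; stretcher; runner; shelf; dowel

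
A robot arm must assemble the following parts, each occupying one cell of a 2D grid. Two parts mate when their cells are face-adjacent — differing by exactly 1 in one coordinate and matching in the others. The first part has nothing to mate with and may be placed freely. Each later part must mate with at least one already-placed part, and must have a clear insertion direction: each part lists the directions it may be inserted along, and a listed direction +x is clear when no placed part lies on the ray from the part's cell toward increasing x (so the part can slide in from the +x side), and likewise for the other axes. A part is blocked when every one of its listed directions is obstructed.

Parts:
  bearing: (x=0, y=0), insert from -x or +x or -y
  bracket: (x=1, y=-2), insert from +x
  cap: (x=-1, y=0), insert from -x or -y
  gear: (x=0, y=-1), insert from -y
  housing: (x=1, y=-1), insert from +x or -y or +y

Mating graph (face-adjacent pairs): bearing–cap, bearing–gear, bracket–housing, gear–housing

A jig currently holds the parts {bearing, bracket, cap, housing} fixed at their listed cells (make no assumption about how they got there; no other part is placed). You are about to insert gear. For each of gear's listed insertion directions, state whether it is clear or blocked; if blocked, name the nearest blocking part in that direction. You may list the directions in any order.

-y: ray from gear(0, -1) has no placed part ⇒ clear

-y: clear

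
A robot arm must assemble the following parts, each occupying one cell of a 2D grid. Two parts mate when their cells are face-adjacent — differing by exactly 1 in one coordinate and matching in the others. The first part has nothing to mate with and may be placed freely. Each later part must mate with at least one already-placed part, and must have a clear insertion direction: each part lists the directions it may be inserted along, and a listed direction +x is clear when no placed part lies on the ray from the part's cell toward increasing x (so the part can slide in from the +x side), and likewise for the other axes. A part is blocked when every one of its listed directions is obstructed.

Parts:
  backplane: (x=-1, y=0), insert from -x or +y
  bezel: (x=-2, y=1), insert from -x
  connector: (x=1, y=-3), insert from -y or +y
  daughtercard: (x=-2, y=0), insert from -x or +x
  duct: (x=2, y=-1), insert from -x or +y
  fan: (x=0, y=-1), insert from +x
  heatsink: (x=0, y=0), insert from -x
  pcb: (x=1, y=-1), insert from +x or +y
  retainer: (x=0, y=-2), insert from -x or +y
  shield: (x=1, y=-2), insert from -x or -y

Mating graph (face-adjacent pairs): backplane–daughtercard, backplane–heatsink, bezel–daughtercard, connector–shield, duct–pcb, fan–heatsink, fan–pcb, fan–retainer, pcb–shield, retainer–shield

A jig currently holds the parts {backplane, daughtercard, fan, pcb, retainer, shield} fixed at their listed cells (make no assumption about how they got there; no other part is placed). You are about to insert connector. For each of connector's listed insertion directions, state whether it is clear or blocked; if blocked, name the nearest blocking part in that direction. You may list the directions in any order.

-y: ray from connector(1, -3) has no placed part ⇒ clear
+y: nearest on ray is shield@(1, -2) ⇒ blocked

+y: blocked by shield; -y: clear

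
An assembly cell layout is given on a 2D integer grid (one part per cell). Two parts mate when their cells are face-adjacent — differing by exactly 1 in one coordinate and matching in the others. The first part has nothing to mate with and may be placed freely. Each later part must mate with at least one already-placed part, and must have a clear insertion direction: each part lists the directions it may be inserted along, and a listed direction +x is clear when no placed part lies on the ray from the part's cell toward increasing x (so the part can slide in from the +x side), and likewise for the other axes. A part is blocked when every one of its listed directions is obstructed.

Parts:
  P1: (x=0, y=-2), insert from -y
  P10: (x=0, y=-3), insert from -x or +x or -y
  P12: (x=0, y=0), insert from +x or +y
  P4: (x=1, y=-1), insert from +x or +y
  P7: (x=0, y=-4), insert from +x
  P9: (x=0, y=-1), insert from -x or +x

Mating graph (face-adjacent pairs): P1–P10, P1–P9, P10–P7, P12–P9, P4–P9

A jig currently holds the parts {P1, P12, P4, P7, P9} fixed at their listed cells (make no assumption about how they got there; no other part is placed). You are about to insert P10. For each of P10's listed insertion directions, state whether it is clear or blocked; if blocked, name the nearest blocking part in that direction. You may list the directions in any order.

+x: clear; -x: clear; -y: blocked by P7

-x: ray from P10(0, -3) has no placed part ⇒ clear
+x: ray from P10(0, -3) has no placed part ⇒ clear
-y: nearest on ray is P7@(0, -4) ⇒ blocked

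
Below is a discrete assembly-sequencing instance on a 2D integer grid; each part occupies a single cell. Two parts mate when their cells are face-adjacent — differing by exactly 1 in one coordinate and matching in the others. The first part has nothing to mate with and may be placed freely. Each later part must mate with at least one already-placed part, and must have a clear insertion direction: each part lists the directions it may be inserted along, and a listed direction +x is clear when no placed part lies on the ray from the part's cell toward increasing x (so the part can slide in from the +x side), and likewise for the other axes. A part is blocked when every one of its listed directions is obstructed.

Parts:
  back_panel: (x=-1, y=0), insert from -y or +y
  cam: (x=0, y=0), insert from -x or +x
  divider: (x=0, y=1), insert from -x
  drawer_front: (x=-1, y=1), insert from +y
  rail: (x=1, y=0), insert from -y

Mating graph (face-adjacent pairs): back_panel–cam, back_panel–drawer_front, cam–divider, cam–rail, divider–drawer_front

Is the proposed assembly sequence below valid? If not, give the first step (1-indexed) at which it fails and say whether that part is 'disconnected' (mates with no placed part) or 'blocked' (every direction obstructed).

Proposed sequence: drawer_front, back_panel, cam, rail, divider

1. drawer_front@(-1, 1) [+y clear] — {drawer_front}
2. back_panel@(-1, 0) [-y clear] — {back_panel, drawer_front}
3. cam@(0, 0) [+x clear] — {back_panel, cam, drawer_front}
4. rail@(1, 0) [-y clear] — {back_panel, cam, drawer_front, rail}
5. divider@(0, 1) — -x all obstructed ⇒ blocked

Invalid at step 5 (blocked)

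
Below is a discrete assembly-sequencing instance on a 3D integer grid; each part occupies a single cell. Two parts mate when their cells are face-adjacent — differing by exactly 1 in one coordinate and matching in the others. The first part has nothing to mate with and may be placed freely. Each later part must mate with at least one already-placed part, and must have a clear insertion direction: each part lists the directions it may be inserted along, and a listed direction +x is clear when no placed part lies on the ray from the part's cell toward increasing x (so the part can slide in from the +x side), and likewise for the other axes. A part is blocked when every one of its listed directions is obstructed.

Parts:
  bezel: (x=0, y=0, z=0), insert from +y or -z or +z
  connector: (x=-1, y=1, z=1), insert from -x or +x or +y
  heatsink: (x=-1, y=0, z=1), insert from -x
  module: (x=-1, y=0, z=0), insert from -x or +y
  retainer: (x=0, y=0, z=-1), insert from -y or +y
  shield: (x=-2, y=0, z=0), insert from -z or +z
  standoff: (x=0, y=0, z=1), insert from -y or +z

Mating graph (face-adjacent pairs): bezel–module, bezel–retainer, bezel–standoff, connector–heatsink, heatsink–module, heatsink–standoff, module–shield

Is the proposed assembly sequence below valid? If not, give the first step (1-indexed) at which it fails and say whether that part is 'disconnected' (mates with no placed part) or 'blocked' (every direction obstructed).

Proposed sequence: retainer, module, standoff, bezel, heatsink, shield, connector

1. retainer@(0, 0, -1) [-y clear] — {retainer}
2. module@(-1, 0, 0) — no placed neighbour ⇒ disconnected

Invalid at step 2 (disconnected)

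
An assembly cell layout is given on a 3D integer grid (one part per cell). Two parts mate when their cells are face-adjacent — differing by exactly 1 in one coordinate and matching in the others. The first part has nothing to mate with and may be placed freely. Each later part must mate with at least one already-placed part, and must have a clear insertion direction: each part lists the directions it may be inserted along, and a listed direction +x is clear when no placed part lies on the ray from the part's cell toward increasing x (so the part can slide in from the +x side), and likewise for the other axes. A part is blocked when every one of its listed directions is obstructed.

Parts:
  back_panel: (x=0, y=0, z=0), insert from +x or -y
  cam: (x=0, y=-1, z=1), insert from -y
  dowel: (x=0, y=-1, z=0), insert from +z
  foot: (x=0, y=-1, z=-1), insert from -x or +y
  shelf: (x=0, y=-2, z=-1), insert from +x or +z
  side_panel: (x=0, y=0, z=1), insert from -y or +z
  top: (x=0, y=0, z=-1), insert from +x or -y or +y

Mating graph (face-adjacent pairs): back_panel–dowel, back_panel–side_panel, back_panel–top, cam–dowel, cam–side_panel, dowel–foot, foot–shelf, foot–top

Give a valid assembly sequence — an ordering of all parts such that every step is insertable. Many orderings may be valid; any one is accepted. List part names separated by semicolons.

1. top@(0, 0, -1) [+x clear] — {top}
2. back_panel@(0, 0, 0) [+x clear] — {back_panel, top}
3. side_panel@(0, 0, 1) [-y clear] — {back_panel, side_panel, top}
4. foot@(0, -1, -1) [-x clear] — {back_panel, foot, side_panel, top}
5. shelf@(0, -2, -1) [+x clear] — {back_panel, foot, shelf, side_panel, top}
6. dowel@(0, -1, 0) [+z clear] — {back_panel, dowel, foot, shelf, side_panel, top}
7. cam@(0, -1, 1) [-y clear] — {back_panel, cam, dowel, foot, shelf, side_panel, top}

top; back_panel; side_panel; foot; shelf; dowel; cam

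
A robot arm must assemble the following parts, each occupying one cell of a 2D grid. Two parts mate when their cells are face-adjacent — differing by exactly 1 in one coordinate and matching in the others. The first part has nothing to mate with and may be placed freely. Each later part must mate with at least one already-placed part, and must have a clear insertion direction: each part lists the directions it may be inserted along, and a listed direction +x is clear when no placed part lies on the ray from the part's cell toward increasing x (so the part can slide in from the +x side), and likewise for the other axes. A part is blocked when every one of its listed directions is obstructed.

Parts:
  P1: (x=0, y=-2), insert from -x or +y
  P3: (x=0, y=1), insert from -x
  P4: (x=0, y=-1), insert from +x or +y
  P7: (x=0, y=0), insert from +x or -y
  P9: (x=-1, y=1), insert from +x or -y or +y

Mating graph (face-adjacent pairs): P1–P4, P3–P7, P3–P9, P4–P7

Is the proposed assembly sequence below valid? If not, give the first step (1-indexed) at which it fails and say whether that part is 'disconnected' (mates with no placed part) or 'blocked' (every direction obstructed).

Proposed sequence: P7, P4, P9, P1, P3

1. P7@(0, 0) [+x clear] — {P7}
2. P4@(0, -1) [+x clear] — {P4, P7}
3. P9@(-1, 1) — no placed neighbour ⇒ disconnected

Invalid at step 3 (disconnected)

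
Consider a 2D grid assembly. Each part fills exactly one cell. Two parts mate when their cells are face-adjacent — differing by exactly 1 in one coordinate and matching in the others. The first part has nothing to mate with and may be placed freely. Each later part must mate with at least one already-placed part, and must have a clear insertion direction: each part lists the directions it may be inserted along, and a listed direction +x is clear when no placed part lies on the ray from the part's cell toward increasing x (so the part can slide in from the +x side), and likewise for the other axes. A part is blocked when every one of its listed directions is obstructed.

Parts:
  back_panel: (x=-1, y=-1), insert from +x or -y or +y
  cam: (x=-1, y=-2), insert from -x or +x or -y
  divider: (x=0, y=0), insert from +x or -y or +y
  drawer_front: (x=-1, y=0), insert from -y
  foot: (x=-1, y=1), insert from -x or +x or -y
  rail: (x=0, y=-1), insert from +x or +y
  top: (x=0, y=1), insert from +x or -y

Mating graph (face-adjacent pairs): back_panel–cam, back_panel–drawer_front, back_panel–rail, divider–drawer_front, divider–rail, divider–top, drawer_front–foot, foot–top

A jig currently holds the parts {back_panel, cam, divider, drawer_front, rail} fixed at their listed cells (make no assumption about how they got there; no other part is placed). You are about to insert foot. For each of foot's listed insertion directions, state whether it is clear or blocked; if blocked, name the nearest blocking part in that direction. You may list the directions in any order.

+x: clear; -x: clear; -y: blocked by drawer_front

-x: ray from foot(-1, 1) has no placed part ⇒ clear
+x: ray from foot(-1, 1) has no placed part ⇒ clear
-y: nearest on ray is drawer_front@(-1, 0) ⇒ blocked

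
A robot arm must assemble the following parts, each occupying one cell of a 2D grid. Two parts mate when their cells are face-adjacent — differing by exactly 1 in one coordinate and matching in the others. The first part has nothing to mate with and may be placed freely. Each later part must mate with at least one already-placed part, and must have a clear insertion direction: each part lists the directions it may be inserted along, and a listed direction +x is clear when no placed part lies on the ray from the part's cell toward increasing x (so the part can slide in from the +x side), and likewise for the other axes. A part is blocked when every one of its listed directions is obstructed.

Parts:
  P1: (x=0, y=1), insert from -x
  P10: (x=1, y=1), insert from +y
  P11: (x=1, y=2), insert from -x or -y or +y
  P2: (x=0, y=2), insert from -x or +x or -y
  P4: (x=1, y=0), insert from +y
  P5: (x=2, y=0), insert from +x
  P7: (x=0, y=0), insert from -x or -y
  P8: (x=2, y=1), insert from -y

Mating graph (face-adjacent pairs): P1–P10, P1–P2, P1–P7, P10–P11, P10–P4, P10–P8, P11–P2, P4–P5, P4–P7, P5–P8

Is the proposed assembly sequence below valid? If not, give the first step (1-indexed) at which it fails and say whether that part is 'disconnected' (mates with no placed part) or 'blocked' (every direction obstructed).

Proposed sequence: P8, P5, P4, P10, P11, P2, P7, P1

Valid

1. P8@(2, 1) [-y clear] — {P8}
2. P5@(2, 0) [+x clear] — {P5, P8}
3. P4@(1, 0) [+y clear] — {P4, P5, P8}
4. P10@(1, 1) [+y clear] — {P10, P4, P5, P8}
5. P11@(1, 2) [-x clear] — {P10, P11, P4, P5, P8}
6. P2@(0, 2) [-x clear] — {P10, P11, P2, P4, P5, P8}
7. P7@(0, 0) [-x clear] — {P10, P11, P2, P4, P5, P7, P8}
8. P1@(0, 1) [-x clear] — {P1, P10, P11, P2, P4, P5, P7, P8}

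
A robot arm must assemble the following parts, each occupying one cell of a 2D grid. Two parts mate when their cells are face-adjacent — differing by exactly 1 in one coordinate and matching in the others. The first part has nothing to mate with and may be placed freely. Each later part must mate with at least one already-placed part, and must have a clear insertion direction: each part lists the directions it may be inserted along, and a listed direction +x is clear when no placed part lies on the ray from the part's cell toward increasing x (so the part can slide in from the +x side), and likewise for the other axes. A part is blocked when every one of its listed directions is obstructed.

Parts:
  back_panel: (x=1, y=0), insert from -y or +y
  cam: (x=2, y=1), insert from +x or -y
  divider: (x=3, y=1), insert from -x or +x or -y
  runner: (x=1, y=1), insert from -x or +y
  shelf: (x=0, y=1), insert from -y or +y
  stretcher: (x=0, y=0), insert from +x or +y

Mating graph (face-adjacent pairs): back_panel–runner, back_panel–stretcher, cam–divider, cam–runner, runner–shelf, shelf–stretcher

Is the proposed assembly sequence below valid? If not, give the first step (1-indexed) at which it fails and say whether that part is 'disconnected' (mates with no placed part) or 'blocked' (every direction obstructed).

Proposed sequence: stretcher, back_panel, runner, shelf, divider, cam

Invalid at step 5 (disconnected)

1. stretcher@(0, 0) [+x clear] — {stretcher}
2. back_panel@(1, 0) [-y clear] — {back_panel, stretcher}
3. runner@(1, 1) [-x clear] — {back_panel, runner, stretcher}
4. shelf@(0, 1) [+y clear] — {back_panel, runner, shelf, stretcher}
5. divider@(3, 1) — no placed neighbour ⇒ disconnected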